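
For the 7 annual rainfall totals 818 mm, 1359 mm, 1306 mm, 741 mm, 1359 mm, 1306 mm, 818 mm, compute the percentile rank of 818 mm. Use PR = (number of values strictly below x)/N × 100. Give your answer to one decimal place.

N = 7.
Strictly below 818: 1. Equal to 818: 2.
PR = 1/7 × 100 = 14.3

14.3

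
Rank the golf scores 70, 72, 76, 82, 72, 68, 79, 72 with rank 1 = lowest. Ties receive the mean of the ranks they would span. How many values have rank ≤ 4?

5

Sorted (ascending): 68, 70, 72, 72, 72, 76, 79, 82
The 3 values of 72 occupy positions 3–5 → average rank 4.
Ranks ≤ 4: {1, 2, 4, 4, 4} → 5 values.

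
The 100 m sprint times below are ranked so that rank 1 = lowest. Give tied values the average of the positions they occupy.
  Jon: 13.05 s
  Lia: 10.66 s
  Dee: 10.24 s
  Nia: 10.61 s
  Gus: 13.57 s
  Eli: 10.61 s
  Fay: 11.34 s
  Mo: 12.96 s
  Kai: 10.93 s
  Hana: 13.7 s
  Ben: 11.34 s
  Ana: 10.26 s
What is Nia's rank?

3.5

Sorted (ascending): 10.24, 10.26, 10.61, 10.61, 10.66, 10.93, 11.34, 11.34, 12.96, 13.05, 13.57, 13.7
The 2 values of 10.61 occupy positions 3–4 → average rank (3+4)/2 = 3.5.
The 2 values of 11.34 occupy positions 7–8 → average rank (7+8)/2 = 7.5.
Nia has value 10.61 s → rank 3.5.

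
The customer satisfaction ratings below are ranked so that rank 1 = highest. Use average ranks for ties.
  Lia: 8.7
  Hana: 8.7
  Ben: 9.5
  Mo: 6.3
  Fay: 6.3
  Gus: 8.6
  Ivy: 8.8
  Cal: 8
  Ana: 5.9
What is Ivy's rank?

2

Sorted (descending): 9.5, 8.8, 8.7, 8.7, 8.6, 8, 6.3, 6.3, 5.9
The 2 values of 8.7 occupy positions 3–4 → average rank (3+4)/2 = 3.5.
The 2 values of 6.3 occupy positions 7–8 → average rank (7+8)/2 = 7.5.
Ivy has value 8.8 → rank 2.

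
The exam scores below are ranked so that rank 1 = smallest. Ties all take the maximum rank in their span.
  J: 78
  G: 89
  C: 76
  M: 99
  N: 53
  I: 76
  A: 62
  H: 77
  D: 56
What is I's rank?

5

Sorted (ascending): 53, 56, 62, 76, 76, 77, 78, 89, 99
The 2 values of 76 occupy positions 4–5 → each gets rank 5.
I has value 76 → rank 5.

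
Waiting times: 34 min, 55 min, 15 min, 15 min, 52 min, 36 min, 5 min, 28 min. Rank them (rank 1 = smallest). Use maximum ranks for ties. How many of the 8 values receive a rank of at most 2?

Sorted (ascending): 5, 15, 15, 28, 34, 36, 52, 55
The 2 values of 15 occupy positions 2–3 → each gets rank 3.
Ranks ≤ 2: {1} → 1 value.

1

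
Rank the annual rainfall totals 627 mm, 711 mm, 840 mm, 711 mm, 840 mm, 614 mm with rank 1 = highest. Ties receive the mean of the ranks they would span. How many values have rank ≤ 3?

2

Sorted (descending): 840, 840, 711, 711, 627, 614
The 2 values of 840 occupy positions 1–2 → average rank (1+2)/2 = 1.5.
The 2 values of 711 occupy positions 3–4 → average rank (3+4)/2 = 3.5.
Ranks ≤ 3: {1.5, 1.5} → 2 values.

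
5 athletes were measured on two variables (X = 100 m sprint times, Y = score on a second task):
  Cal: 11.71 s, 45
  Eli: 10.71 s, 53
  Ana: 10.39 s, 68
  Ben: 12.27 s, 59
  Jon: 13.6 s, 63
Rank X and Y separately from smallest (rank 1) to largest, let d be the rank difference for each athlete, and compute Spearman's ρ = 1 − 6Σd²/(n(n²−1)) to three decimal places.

Ranks of variable 1: 3, 2, 1, 4, 5
Ranks of variable 2: 1, 2, 5, 3, 4
d = r₁ − r₂: 2, 0, -4, 1, 1
d²: 4, 0, 16, 1, 1; Σd² = 22
ρ = 1 − 6·22/(5·24) = 1 − 132/120 = -0.100

-0.100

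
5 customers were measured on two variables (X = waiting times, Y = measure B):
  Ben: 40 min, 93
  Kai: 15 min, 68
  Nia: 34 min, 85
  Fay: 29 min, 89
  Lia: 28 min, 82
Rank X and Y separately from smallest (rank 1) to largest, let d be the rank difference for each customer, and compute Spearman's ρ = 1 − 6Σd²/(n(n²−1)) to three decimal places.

0.900

Ranks of variable 1: 5, 1, 4, 3, 2
Ranks of variable 2: 5, 1, 3, 4, 2
d = r₁ − r₂: 0, 0, 1, -1, 0
d²: 0, 0, 1, 1, 0; Σd² = 2
ρ = 1 − 6·2/(5·24) = 1 − 12/120 = 0.900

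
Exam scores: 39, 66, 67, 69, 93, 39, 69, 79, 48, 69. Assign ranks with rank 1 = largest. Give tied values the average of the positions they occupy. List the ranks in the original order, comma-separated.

Sorted (descending): 93, 79, 69, 69, 69, 67, 66, 48, 39, 39
The 3 values of 69 occupy positions 3–5 → average rank 4.
The 2 values of 39 occupy positions 9–10 → average rank (9+10)/2 = 9.5.

9.5, 7, 6, 4, 1, 9.5, 4, 2, 8, 4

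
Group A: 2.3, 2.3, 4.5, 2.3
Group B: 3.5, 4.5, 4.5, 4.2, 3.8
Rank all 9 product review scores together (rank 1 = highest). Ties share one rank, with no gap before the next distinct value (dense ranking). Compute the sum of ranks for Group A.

16

Sorted (descending): 4.5, 4.5, 4.5, 4.2, 3.8, 3.5, 2.3, 2.3, 2.3
The 3 values of 4.5 share dense rank 1.
The 3 values of 2.3 share dense rank 5.
Remaining distinct values take the next consecutive integers.
Group A values → pooled ranks: 2.3→5, 2.3→5, 4.5→1, 2.3→5
Rank sum = 5 + 5 + 1 + 5 = 16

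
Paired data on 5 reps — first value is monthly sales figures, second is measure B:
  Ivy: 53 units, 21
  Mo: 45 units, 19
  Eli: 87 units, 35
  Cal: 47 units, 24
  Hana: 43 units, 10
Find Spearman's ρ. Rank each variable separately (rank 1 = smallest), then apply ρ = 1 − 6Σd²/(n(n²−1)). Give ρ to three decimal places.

Ranks of variable 1: 4, 2, 5, 3, 1
Ranks of variable 2: 3, 2, 5, 4, 1
d = r₁ − r₂: 1, 0, 0, -1, 0
d²: 1, 0, 0, 1, 0; Σd² = 2
ρ = 1 − 6·2/(5·24) = 1 − 12/120 = 0.900

0.900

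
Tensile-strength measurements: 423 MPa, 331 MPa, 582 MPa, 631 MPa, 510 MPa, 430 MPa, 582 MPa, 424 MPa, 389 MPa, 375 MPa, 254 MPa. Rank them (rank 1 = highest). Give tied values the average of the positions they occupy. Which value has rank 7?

423

Sorted (descending): 631, 582, 582, 510, 430, 424, 423, 389, 375, 331, 254
The 2 values of 582 occupy positions 2–3 → average rank (2+3)/2 = 2.5.
Rank 7 → value 423.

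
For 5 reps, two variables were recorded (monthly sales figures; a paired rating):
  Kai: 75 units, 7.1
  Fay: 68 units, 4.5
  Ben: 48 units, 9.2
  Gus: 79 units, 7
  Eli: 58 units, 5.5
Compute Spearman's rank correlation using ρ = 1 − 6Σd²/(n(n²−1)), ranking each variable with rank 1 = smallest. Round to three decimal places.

Ranks of variable 1: 4, 3, 1, 5, 2
Ranks of variable 2: 4, 1, 5, 3, 2
d = r₁ − r₂: 0, 2, -4, 2, 0
d²: 0, 4, 16, 4, 0; Σd² = 24
ρ = 1 − 6·24/(5·24) = 1 − 144/120 = -0.200

-0.200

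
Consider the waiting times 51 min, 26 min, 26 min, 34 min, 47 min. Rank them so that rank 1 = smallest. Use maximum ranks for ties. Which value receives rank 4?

47

Sorted (ascending): 26, 26, 34, 47, 51
The 2 values of 26 occupy positions 1–2 → each gets rank 2.
Rank 4 → value 47.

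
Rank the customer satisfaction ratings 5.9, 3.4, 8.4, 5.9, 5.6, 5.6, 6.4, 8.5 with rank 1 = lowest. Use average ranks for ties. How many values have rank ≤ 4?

3

Sorted (ascending): 3.4, 5.6, 5.6, 5.9, 5.9, 6.4, 8.4, 8.5
The 2 values of 5.6 occupy positions 2–3 → average rank (2+3)/2 = 2.5.
The 2 values of 5.9 occupy positions 4–5 → average rank (4+5)/2 = 4.5.
Ranks ≤ 4: {1, 2.5, 2.5} → 3 values.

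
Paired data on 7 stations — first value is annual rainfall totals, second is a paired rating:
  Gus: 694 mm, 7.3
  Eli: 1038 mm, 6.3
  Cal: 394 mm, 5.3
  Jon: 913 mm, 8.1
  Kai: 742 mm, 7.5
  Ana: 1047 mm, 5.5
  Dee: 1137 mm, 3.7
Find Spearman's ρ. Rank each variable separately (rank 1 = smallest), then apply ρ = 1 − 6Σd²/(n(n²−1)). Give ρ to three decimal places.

Ranks of variable 1: 2, 5, 1, 4, 3, 6, 7
Ranks of variable 2: 5, 4, 2, 7, 6, 3, 1
d = r₁ − r₂: -3, 1, -1, -3, -3, 3, 6
d²: 9, 1, 1, 9, 9, 9, 36; Σd² = 74
ρ = 1 − 6·74/(7·48) = 1 − 444/336 = -0.321

-0.321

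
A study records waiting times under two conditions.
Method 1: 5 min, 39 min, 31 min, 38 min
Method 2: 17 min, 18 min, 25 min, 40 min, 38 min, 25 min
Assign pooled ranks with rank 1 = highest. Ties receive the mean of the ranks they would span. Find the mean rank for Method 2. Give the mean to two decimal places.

Sorted (descending): 40, 39, 38, 38, 31, 25, 25, 18, 17, 5
The 2 values of 38 occupy positions 3–4 → average rank (3+4)/2 = 3.5.
The 2 values of 25 occupy positions 6–7 → average rank (6+7)/2 = 6.5.
Method 2 values → pooled ranks: 17→9, 18→8, 25→6.5, 40→1, 38→3.5, 25→6.5
Mean rank = (9 + 8 + 6.5 + 1 + 3.5 + 6.5) / 6 = 5.75

5.75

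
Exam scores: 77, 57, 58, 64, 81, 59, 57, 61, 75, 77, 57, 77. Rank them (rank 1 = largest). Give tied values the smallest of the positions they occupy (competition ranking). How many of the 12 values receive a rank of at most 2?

4

Sorted (descending): 81, 77, 77, 77, 75, 64, 61, 59, 58, 57, 57, 57
The 3 values of 77 occupy positions 2–4 → each gets rank 2.
The 3 values of 57 occupy positions 10–12 → each gets rank 10.
Ranks ≤ 2: {1, 2, 2, 2} → 4 values.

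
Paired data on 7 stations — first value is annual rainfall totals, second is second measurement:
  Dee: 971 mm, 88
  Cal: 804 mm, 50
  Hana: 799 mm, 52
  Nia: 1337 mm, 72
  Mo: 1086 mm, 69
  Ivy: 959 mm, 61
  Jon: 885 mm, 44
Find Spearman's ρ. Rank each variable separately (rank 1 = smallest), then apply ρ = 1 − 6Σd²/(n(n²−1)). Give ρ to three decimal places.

0.750

Ranks of variable 1: 5, 2, 1, 7, 6, 4, 3
Ranks of variable 2: 7, 2, 3, 6, 5, 4, 1
d = r₁ − r₂: -2, 0, -2, 1, 1, 0, 2
d²: 4, 0, 4, 1, 1, 0, 4; Σd² = 14
ρ = 1 − 6·14/(7·48) = 1 − 84/336 = 0.750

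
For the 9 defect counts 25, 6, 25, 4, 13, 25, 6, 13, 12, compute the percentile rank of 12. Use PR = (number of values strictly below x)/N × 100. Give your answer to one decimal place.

33.3

N = 9.
Strictly below 12: 3. Equal to 12: 1.
PR = 3/9 × 100 = 33.3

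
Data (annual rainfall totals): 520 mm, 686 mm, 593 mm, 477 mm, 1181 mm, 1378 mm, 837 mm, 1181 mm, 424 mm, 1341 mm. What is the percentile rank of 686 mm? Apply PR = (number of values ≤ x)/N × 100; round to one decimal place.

N = 10.
Strictly below 686: 4. Equal to 686: 1.
PR = 5/10 × 100 = 50.0

50.0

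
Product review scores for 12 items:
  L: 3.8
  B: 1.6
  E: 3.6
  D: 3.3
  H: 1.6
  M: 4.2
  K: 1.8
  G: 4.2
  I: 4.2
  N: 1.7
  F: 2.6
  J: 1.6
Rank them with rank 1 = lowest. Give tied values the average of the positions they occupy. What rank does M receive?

11

Sorted (ascending): 1.6, 1.6, 1.6, 1.7, 1.8, 2.6, 3.3, 3.6, 3.8, 4.2, 4.2, 4.2
The 3 values of 1.6 occupy positions 1–3 → average rank 2.
The 3 values of 4.2 occupy positions 10–12 → average rank 11.
M has value 4.2 → rank 11.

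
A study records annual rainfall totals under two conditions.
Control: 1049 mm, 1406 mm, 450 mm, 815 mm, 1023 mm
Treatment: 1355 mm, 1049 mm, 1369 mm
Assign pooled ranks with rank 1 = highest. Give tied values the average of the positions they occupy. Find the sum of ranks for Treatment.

9.5

Sorted (descending): 1406, 1369, 1355, 1049, 1049, 1023, 815, 450
The 2 values of 1049 occupy positions 4–5 → average rank (4+5)/2 = 4.5.
Treatment values → pooled ranks: 1355→3, 1049→4.5, 1369→2
Rank sum = 3 + 4.5 + 2 = 9.5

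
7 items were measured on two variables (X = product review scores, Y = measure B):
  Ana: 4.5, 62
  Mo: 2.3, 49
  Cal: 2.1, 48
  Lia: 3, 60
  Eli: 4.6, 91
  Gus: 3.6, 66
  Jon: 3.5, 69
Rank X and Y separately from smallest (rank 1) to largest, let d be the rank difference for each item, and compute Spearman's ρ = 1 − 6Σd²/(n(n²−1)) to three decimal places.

Ranks of variable 1: 6, 2, 1, 3, 7, 5, 4
Ranks of variable 2: 4, 2, 1, 3, 7, 5, 6
d = r₁ − r₂: 2, 0, 0, 0, 0, 0, -2
d²: 4, 0, 0, 0, 0, 0, 4; Σd² = 8
ρ = 1 − 6·8/(7·48) = 1 − 48/336 = 0.857

0.857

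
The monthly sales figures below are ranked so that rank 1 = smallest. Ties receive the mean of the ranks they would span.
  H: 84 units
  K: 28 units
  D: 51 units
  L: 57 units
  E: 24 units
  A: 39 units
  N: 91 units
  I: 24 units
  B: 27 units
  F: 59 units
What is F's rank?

Sorted (ascending): 24, 24, 27, 28, 39, 51, 57, 59, 84, 91
The 2 values of 24 occupy positions 1–2 → average rank (1+2)/2 = 1.5.
F has value 59 units → rank 8.

8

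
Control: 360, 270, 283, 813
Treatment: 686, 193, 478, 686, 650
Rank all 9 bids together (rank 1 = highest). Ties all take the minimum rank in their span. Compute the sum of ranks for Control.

Sorted (descending): 813, 686, 686, 650, 478, 360, 283, 270, 193
The 2 values of 686 occupy positions 2–3 → each gets rank 2.
Control values → pooled ranks: 360→6, 270→8, 283→7, 813→1
Rank sum = 6 + 8 + 7 + 1 = 22

22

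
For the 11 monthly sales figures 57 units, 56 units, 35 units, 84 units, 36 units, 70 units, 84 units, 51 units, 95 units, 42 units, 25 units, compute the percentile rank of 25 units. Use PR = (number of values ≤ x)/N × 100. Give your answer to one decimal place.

9.1

N = 11.
Strictly below 25: 0. Equal to 25: 1.
PR = 1/11 × 100 = 9.1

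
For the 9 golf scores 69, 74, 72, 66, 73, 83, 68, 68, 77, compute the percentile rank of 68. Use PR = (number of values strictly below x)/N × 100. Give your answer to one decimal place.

11.1

N = 9.
Strictly below 68: 1. Equal to 68: 2.
PR = 1/9 × 100 = 11.1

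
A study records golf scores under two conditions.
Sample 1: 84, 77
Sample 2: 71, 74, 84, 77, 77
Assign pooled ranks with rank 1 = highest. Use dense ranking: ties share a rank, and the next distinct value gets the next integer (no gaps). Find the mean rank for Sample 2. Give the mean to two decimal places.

Sorted (descending): 84, 84, 77, 77, 77, 74, 71
The 2 values of 84 share dense rank 1.
The 3 values of 77 share dense rank 2.
Remaining distinct values take the next consecutive integers.
Sample 2 values → pooled ranks: 71→4, 74→3, 84→1, 77→2, 77→2
Mean rank = (4 + 3 + 1 + 2 + 2) / 5 = 2.40

2.40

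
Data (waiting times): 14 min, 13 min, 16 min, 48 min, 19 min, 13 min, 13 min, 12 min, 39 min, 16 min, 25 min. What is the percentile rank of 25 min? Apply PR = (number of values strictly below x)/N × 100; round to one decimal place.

72.7

N = 11.
Strictly below 25: 8. Equal to 25: 1.
PR = 8/11 × 100 = 72.7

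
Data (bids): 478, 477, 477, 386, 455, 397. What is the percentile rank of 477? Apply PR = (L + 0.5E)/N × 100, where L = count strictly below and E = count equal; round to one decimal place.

66.7

N = 6.
Strictly below 477: 3. Equal to 477: 2.
PR = (3 + 0.5·2)/6 × 100 = 66.7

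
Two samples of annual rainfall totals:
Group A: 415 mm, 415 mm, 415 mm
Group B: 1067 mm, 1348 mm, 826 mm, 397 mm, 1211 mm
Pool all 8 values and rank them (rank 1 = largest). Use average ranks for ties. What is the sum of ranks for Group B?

Sorted (descending): 1348, 1211, 1067, 826, 415, 415, 415, 397
The 3 values of 415 occupy positions 5–7 → average rank 6.
Group B values → pooled ranks: 1067→3, 1348→1, 826→4, 397→8, 1211→2
Rank sum = 3 + 1 + 4 + 8 + 2 = 18

18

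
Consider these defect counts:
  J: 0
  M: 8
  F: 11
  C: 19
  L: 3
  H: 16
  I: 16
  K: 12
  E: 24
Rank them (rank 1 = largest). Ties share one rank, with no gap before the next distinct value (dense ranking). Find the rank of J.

8

Sorted (descending): 24, 19, 16, 16, 12, 11, 8, 3, 0
The 2 values of 16 share dense rank 3.
Remaining distinct values take the next consecutive integers.
J has value 0 → rank 8.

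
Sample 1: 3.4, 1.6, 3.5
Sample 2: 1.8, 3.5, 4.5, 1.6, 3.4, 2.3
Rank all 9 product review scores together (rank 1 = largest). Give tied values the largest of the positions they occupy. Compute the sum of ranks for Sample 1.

17

Sorted (descending): 4.5, 3.5, 3.5, 3.4, 3.4, 2.3, 1.8, 1.6, 1.6
The 2 values of 3.5 occupy positions 2–3 → each gets rank 3.
The 2 values of 3.4 occupy positions 4–5 → each gets rank 5.
The 2 values of 1.6 occupy positions 8–9 → each gets rank 9.
Sample 1 values → pooled ranks: 3.4→5, 1.6→9, 3.5→3
Rank sum = 5 + 9 + 3 = 17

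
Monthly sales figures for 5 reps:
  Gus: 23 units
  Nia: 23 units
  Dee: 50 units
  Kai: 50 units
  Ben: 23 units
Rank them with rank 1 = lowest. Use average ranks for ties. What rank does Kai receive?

Sorted (ascending): 23, 23, 23, 50, 50
The 3 values of 23 occupy positions 1–3 → average rank 2.
The 2 values of 50 occupy positions 4–5 → average rank (4+5)/2 = 4.5.
Kai has value 50 units → rank 4.5.

4.5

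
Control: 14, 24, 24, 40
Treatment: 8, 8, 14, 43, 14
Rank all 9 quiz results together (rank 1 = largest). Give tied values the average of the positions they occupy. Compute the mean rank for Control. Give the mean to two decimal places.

Sorted (descending): 43, 40, 24, 24, 14, 14, 14, 8, 8
The 2 values of 24 occupy positions 3–4 → average rank (3+4)/2 = 3.5.
The 3 values of 14 occupy positions 5–7 → average rank 6.
The 2 values of 8 occupy positions 8–9 → average rank (8+9)/2 = 8.5.
Control values → pooled ranks: 14→6, 24→3.5, 24→3.5, 40→2
Mean rank = (6 + 3.5 + 3.5 + 2) / 4 = 3.75

3.75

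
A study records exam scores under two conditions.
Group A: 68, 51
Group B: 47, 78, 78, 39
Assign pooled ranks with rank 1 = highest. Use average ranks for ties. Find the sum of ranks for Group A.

7

Sorted (descending): 78, 78, 68, 51, 47, 39
The 2 values of 78 occupy positions 1–2 → average rank (1+2)/2 = 1.5.
Group A values → pooled ranks: 68→3, 51→4
Rank sum = 3 + 4 = 7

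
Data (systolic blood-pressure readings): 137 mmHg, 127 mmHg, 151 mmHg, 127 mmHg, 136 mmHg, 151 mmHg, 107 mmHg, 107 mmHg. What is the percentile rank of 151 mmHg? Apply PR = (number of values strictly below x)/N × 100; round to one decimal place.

N = 8.
Strictly below 151: 6. Equal to 151: 2.
PR = 6/8 × 100 = 75.0

75.0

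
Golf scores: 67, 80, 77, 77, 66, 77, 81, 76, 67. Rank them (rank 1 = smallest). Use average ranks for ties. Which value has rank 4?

Sorted (ascending): 66, 67, 67, 76, 77, 77, 77, 80, 81
The 2 values of 67 occupy positions 2–3 → average rank (2+3)/2 = 2.5.
The 3 values of 77 occupy positions 5–7 → average rank 6.
Rank 4 → value 76.

76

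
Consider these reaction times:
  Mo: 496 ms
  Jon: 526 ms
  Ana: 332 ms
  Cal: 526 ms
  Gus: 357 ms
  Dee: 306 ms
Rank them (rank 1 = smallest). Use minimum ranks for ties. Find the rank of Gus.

3

Sorted (ascending): 306, 332, 357, 496, 526, 526
The 2 values of 526 occupy positions 5–6 → each gets rank 5.
Gus has value 357 ms → rank 3.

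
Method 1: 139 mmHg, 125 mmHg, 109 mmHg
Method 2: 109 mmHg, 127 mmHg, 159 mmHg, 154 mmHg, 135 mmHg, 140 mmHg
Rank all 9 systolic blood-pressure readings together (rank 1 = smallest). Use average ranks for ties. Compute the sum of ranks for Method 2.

Sorted (ascending): 109, 109, 125, 127, 135, 139, 140, 154, 159
The 2 values of 109 occupy positions 1–2 → average rank (1+2)/2 = 1.5.
Method 2 values → pooled ranks: 109→1.5, 127→4, 159→9, 154→8, 135→5, 140→7
Rank sum = 1.5 + 4 + 9 + 8 + 5 + 7 = 34.5

34.5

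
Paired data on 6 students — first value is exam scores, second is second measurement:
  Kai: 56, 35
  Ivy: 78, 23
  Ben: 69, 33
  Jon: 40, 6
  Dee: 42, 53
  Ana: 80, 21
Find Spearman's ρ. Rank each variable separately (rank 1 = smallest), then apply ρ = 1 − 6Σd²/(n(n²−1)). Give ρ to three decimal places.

-0.143

Ranks of variable 1: 3, 5, 4, 1, 2, 6
Ranks of variable 2: 5, 3, 4, 1, 6, 2
d = r₁ − r₂: -2, 2, 0, 0, -4, 4
d²: 4, 4, 0, 0, 16, 16; Σd² = 40
ρ = 1 − 6·40/(6·35) = 1 − 240/210 = -0.143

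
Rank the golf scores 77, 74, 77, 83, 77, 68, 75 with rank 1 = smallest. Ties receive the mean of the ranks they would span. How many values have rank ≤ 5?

Sorted (ascending): 68, 74, 75, 77, 77, 77, 83
The 3 values of 77 occupy positions 4–6 → average rank 5.
Ranks ≤ 5: {1, 2, 3, 5, 5, 5} → 6 values.

6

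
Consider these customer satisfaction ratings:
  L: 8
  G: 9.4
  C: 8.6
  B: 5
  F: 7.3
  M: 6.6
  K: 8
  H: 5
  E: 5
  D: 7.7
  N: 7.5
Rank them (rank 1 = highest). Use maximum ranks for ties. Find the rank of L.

Sorted (descending): 9.4, 8.6, 8, 8, 7.7, 7.5, 7.3, 6.6, 5, 5, 5
The 2 values of 8 occupy positions 3–4 → each gets rank 4.
The 3 values of 5 occupy positions 9–11 → each gets rank 11.
L has value 8 → rank 4.

4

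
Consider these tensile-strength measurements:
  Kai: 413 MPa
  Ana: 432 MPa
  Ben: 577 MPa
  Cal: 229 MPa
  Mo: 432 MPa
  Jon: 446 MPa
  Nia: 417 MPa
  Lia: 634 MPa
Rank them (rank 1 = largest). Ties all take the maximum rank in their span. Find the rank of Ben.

Sorted (descending): 634, 577, 446, 432, 432, 417, 413, 229
The 2 values of 432 occupy positions 4–5 → each gets rank 5.
Ben has value 577 MPa → rank 2.

2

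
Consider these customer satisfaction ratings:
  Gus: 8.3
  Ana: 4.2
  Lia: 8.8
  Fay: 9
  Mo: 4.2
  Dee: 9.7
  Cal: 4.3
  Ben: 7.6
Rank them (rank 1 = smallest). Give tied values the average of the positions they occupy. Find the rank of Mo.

Sorted (ascending): 4.2, 4.2, 4.3, 7.6, 8.3, 8.8, 9, 9.7
The 2 values of 4.2 occupy positions 1–2 → average rank (1+2)/2 = 1.5.
Mo has value 4.2 → rank 1.5.

1.5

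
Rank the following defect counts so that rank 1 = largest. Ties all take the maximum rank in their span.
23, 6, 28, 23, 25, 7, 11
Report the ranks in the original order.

4, 7, 1, 4, 2, 6, 5

Sorted (descending): 28, 25, 23, 23, 11, 7, 6
The 2 values of 23 occupy positions 3–4 → each gets rank 4.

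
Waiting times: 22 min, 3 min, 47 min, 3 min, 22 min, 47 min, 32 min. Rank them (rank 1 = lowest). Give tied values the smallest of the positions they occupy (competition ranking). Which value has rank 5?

32

Sorted (ascending): 3, 3, 22, 22, 32, 47, 47
The 2 values of 3 occupy positions 1–2 → each gets rank 1.
The 2 values of 22 occupy positions 3–4 → each gets rank 3.
The 2 values of 47 occupy positions 6–7 → each gets rank 6.
Rank 5 → value 32.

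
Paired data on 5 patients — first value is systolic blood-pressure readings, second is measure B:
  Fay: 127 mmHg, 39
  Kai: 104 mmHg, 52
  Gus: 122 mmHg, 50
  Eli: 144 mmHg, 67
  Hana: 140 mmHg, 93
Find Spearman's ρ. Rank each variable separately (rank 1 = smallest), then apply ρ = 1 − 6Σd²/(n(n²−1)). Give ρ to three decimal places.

0.500

Ranks of variable 1: 3, 1, 2, 5, 4
Ranks of variable 2: 1, 3, 2, 4, 5
d = r₁ − r₂: 2, -2, 0, 1, -1
d²: 4, 4, 0, 1, 1; Σd² = 10
ρ = 1 − 6·10/(5·24) = 1 − 60/120 = 0.500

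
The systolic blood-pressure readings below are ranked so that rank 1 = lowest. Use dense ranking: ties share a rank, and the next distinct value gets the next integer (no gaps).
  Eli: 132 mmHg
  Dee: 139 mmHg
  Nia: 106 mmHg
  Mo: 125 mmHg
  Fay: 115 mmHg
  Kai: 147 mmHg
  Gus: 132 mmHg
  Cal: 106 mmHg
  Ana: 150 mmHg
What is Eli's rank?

4

Sorted (ascending): 106, 106, 115, 125, 132, 132, 139, 147, 150
The 2 values of 106 share dense rank 1.
The 2 values of 132 share dense rank 4.
Remaining distinct values take the next consecutive integers.
Eli has value 132 mmHg → rank 4.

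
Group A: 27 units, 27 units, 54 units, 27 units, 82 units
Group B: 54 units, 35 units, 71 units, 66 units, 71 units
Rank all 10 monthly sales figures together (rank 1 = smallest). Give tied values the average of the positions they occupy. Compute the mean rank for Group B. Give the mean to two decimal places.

6.70

Sorted (ascending): 27, 27, 27, 35, 54, 54, 66, 71, 71, 82
The 3 values of 27 occupy positions 1–3 → average rank 2.
The 2 values of 54 occupy positions 5–6 → average rank (5+6)/2 = 5.5.
The 2 values of 71 occupy positions 8–9 → average rank (8+9)/2 = 8.5.
Group B values → pooled ranks: 54→5.5, 35→4, 71→8.5, 66→7, 71→8.5
Mean rank = (5.5 + 4 + 8.5 + 7 + 8.5) / 5 = 6.70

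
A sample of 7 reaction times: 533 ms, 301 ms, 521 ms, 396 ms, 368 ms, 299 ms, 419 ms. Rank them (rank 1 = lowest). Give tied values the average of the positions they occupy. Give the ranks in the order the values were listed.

Sorted (ascending): 299, 301, 368, 396, 419, 521, 533
No ties — each value takes its position as its rank.

7, 2, 6, 4, 3, 1, 5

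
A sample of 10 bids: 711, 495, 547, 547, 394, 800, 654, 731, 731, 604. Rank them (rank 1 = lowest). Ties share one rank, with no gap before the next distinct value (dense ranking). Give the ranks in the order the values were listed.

6, 2, 3, 3, 1, 8, 5, 7, 7, 4

Sorted (ascending): 394, 495, 547, 547, 604, 654, 711, 731, 731, 800
The 2 values of 547 share dense rank 3.
The 2 values of 731 share dense rank 7.
Remaining distinct values take the next consecutive integers.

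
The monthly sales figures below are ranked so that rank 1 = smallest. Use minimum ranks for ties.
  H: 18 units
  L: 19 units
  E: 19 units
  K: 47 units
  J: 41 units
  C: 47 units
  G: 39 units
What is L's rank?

2

Sorted (ascending): 18, 19, 19, 39, 41, 47, 47
The 2 values of 19 occupy positions 2–3 → each gets rank 2.
The 2 values of 47 occupy positions 6–7 → each gets rank 6.
L has value 19 units → rank 2.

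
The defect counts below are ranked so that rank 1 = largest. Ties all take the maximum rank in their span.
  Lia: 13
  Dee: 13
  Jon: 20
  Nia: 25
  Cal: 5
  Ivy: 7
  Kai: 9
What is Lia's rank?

4

Sorted (descending): 25, 20, 13, 13, 9, 7, 5
The 2 values of 13 occupy positions 3–4 → each gets rank 4.
Lia has value 13 → rank 4.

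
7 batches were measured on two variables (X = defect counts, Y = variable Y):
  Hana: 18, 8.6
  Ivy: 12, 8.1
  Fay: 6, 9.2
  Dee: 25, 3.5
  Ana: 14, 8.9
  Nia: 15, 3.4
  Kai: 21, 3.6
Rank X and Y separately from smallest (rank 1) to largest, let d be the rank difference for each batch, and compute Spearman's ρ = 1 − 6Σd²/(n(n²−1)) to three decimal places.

Ranks of variable 1: 5, 2, 1, 7, 3, 4, 6
Ranks of variable 2: 5, 4, 7, 2, 6, 1, 3
d = r₁ − r₂: 0, -2, -6, 5, -3, 3, 3
d²: 0, 4, 36, 25, 9, 9, 9; Σd² = 92
ρ = 1 − 6·92/(7·48) = 1 − 552/336 = -0.643

-0.643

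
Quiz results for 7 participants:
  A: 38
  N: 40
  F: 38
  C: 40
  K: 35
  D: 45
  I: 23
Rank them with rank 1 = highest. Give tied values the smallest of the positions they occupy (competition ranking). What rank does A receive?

4

Sorted (descending): 45, 40, 40, 38, 38, 35, 23
The 2 values of 40 occupy positions 2–3 → each gets rank 2.
The 2 values of 38 occupy positions 4–5 → each gets rank 4.
A has value 38 → rank 4.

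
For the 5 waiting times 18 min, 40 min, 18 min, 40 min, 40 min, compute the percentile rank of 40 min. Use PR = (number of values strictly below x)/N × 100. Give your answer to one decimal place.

40.0

N = 5.
Strictly below 40: 2. Equal to 40: 3.
PR = 2/5 × 100 = 40.0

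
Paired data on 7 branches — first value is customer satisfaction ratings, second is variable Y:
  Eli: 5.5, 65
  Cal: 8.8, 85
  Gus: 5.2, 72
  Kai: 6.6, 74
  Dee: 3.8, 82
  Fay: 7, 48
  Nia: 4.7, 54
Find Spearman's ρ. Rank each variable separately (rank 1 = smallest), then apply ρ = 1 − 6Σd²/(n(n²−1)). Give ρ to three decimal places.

0.071

Ranks of variable 1: 4, 7, 3, 5, 1, 6, 2
Ranks of variable 2: 3, 7, 4, 5, 6, 1, 2
d = r₁ − r₂: 1, 0, -1, 0, -5, 5, 0
d²: 1, 0, 1, 0, 25, 25, 0; Σd² = 52
ρ = 1 − 6·52/(7·48) = 1 − 312/336 = 0.071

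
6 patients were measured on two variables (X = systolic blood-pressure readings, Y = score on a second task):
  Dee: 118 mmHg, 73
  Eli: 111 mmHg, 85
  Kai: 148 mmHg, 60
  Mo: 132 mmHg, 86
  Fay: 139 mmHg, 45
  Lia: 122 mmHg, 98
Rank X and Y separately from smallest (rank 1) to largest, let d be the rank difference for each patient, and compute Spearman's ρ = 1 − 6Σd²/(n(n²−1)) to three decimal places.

-0.486

Ranks of variable 1: 2, 1, 6, 4, 5, 3
Ranks of variable 2: 3, 4, 2, 5, 1, 6
d = r₁ − r₂: -1, -3, 4, -1, 4, -3
d²: 1, 9, 16, 1, 16, 9; Σd² = 52
ρ = 1 − 6·52/(6·35) = 1 − 312/210 = -0.486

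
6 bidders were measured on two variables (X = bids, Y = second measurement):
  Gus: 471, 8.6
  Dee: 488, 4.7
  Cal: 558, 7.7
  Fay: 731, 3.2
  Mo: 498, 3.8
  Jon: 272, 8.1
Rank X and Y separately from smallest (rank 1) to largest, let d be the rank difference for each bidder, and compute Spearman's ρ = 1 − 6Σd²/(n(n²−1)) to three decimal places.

-0.771

Ranks of variable 1: 2, 3, 5, 6, 4, 1
Ranks of variable 2: 6, 3, 4, 1, 2, 5
d = r₁ − r₂: -4, 0, 1, 5, 2, -4
d²: 16, 0, 1, 25, 4, 16; Σd² = 62
ρ = 1 − 6·62/(6·35) = 1 − 372/210 = -0.771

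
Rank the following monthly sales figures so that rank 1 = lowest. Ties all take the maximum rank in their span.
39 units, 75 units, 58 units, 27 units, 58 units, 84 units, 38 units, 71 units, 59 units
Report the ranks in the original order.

Sorted (ascending): 27, 38, 39, 58, 58, 59, 71, 75, 84
The 2 values of 58 occupy positions 4–5 → each gets rank 5.

3, 8, 5, 1, 5, 9, 2, 7, 6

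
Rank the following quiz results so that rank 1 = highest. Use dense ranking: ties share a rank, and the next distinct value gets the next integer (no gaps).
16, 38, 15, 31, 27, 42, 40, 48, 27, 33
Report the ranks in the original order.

8, 4, 9, 6, 7, 2, 3, 1, 7, 5

Sorted (descending): 48, 42, 40, 38, 33, 31, 27, 27, 16, 15
The 2 values of 27 share dense rank 7.
Remaining distinct values take the next consecutive integers.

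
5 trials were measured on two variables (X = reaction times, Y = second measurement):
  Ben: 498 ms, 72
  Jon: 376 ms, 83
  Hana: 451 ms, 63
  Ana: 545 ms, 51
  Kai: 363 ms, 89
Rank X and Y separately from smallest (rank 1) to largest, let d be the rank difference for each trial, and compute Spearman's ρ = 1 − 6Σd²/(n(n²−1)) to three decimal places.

-0.900

Ranks of variable 1: 4, 2, 3, 5, 1
Ranks of variable 2: 3, 4, 2, 1, 5
d = r₁ − r₂: 1, -2, 1, 4, -4
d²: 1, 4, 1, 16, 16; Σd² = 38
ρ = 1 − 6·38/(5·24) = 1 − 228/120 = -0.900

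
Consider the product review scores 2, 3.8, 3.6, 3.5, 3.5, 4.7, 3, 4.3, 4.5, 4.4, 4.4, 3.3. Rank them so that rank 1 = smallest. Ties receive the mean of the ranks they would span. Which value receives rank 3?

Sorted (ascending): 2, 3, 3.3, 3.5, 3.5, 3.6, 3.8, 4.3, 4.4, 4.4, 4.5, 4.7
The 2 values of 3.5 occupy positions 4–5 → average rank (4+5)/2 = 4.5.
The 2 values of 4.4 occupy positions 9–10 → average rank (9+10)/2 = 9.5.
Rank 3 → value 3.3.

3.3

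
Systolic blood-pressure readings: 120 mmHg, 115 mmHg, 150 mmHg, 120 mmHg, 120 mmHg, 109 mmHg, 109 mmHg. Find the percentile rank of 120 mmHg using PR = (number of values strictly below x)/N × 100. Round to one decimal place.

N = 7.
Strictly below 120: 3. Equal to 120: 3.
PR = 3/7 × 100 = 42.9

42.9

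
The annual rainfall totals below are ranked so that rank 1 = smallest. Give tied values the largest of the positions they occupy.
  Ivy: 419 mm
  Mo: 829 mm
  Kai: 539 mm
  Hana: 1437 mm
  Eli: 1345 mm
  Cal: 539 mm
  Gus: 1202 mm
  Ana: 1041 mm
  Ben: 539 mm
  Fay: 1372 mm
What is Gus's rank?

7

Sorted (ascending): 419, 539, 539, 539, 829, 1041, 1202, 1345, 1372, 1437
The 3 values of 539 occupy positions 2–4 → each gets rank 4.
Gus has value 1202 mm → rank 7.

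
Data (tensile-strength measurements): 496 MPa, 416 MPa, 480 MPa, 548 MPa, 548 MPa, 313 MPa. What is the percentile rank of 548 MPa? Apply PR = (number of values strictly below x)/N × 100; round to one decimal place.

N = 6.
Strictly below 548: 4. Equal to 548: 2.
PR = 4/6 × 100 = 66.7

66.7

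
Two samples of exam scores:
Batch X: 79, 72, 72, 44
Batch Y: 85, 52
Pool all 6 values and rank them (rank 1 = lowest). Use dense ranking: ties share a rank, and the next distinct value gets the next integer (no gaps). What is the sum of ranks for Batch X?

11

Sorted (ascending): 44, 52, 72, 72, 79, 85
The 2 values of 72 share dense rank 3.
Remaining distinct values take the next consecutive integers.
Batch X values → pooled ranks: 79→4, 72→3, 72→3, 44→1
Rank sum = 4 + 3 + 3 + 1 = 11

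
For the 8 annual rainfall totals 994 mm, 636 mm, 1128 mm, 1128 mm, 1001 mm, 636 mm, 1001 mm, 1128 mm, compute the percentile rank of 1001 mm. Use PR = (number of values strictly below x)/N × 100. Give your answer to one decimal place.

37.5

N = 8.
Strictly below 1001: 3. Equal to 1001: 2.
PR = 3/8 × 100 = 37.5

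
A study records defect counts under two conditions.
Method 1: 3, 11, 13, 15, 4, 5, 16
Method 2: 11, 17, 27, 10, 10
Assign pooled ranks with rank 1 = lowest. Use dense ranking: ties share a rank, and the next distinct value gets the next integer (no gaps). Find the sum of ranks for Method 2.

Sorted (ascending): 3, 4, 5, 10, 10, 11, 11, 13, 15, 16, 17, 27
The 2 values of 10 share dense rank 4.
The 2 values of 11 share dense rank 5.
Remaining distinct values take the next consecutive integers.
Method 2 values → pooled ranks: 11→5, 17→9, 27→10, 10→4, 10→4
Rank sum = 5 + 9 + 10 + 4 + 4 = 32

32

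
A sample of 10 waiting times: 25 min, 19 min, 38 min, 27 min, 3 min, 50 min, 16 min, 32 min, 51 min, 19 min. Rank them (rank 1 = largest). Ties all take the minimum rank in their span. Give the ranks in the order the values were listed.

6, 7, 3, 5, 10, 2, 9, 4, 1, 7

Sorted (descending): 51, 50, 38, 32, 27, 25, 19, 19, 16, 3
The 2 values of 19 occupy positions 7–8 → each gets rank 7.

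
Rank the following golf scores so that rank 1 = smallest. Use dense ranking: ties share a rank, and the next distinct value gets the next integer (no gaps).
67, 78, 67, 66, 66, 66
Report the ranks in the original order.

Sorted (ascending): 66, 66, 66, 67, 67, 78
The 3 values of 66 share dense rank 1.
The 2 values of 67 share dense rank 2.
Remaining distinct values take the next consecutive integers.

2, 3, 2, 1, 1, 1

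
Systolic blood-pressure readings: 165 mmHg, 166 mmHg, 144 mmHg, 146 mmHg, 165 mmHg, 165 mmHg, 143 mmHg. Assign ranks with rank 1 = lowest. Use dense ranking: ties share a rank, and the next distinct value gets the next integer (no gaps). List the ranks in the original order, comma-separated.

Sorted (ascending): 143, 144, 146, 165, 165, 165, 166
The 3 values of 165 share dense rank 4.
Remaining distinct values take the next consecutive integers.

4, 5, 2, 3, 4, 4, 1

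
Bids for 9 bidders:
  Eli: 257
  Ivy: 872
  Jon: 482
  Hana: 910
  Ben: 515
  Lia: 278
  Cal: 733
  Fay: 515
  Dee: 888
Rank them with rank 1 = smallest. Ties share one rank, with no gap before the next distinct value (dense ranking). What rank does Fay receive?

Sorted (ascending): 257, 278, 482, 515, 515, 733, 872, 888, 910
The 2 values of 515 share dense rank 4.
Remaining distinct values take the next consecutive integers.
Fay has value 515 → rank 4.

4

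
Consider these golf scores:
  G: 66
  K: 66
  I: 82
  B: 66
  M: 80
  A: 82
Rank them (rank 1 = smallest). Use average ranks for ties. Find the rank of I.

5.5

Sorted (ascending): 66, 66, 66, 80, 82, 82
The 3 values of 66 occupy positions 1–3 → average rank 2.
The 2 values of 82 occupy positions 5–6 → average rank (5+6)/2 = 5.5.
I has value 82 → rank 5.5.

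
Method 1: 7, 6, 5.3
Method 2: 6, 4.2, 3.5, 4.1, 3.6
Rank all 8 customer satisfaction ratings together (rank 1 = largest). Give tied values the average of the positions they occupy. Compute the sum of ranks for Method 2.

Sorted (descending): 7, 6, 6, 5.3, 4.2, 4.1, 3.6, 3.5
The 2 values of 6 occupy positions 2–3 → average rank (2+3)/2 = 2.5.
Method 2 values → pooled ranks: 6→2.5, 4.2→5, 3.5→8, 4.1→6, 3.6→7
Rank sum = 2.5 + 5 + 8 + 6 + 7 = 28.5

28.5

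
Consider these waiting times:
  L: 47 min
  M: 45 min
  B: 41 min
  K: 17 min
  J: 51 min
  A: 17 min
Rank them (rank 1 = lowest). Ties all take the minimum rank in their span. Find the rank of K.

1

Sorted (ascending): 17, 17, 41, 45, 47, 51
The 2 values of 17 occupy positions 1–2 → each gets rank 1.
K has value 17 min → rank 1.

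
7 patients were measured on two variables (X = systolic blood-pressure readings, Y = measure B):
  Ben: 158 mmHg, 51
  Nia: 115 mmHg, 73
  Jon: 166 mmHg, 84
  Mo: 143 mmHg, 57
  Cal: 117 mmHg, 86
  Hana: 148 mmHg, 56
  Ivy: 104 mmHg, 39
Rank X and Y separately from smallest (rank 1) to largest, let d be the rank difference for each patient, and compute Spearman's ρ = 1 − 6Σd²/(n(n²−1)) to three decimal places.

Ranks of variable 1: 6, 2, 7, 4, 3, 5, 1
Ranks of variable 2: 2, 5, 6, 4, 7, 3, 1
d = r₁ − r₂: 4, -3, 1, 0, -4, 2, 0
d²: 16, 9, 1, 0, 16, 4, 0; Σd² = 46
ρ = 1 − 6·46/(7·48) = 1 − 276/336 = 0.179

0.179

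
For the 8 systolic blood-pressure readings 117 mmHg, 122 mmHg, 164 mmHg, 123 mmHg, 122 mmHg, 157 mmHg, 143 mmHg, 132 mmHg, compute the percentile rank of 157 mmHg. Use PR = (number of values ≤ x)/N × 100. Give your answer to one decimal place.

N = 8.
Strictly below 157: 6. Equal to 157: 1.
PR = 7/8 × 100 = 87.5

87.5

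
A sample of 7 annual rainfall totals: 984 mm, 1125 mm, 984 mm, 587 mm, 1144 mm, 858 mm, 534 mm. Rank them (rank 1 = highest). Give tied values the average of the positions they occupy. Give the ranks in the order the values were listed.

Sorted (descending): 1144, 1125, 984, 984, 858, 587, 534
The 2 values of 984 occupy positions 3–4 → average rank (3+4)/2 = 3.5.

3.5, 2, 3.5, 6, 1, 5, 7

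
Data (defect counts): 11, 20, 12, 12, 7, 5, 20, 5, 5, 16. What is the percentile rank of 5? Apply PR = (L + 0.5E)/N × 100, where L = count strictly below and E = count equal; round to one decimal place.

N = 10.
Strictly below 5: 0. Equal to 5: 3.
PR = (0 + 0.5·3)/10 × 100 = 15.0

15.0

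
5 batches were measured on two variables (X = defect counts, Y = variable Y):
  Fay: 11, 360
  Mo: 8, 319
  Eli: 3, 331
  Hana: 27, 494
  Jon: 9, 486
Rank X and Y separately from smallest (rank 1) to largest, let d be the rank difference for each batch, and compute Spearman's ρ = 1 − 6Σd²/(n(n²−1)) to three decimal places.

0.800

Ranks of variable 1: 4, 2, 1, 5, 3
Ranks of variable 2: 3, 1, 2, 5, 4
d = r₁ − r₂: 1, 1, -1, 0, -1
d²: 1, 1, 1, 0, 1; Σd² = 4
ρ = 1 − 6·4/(5·24) = 1 − 24/120 = 0.800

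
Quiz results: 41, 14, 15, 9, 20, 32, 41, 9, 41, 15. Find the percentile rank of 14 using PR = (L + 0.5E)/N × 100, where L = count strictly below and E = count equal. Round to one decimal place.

N = 10.
Strictly below 14: 2. Equal to 14: 1.
PR = (2 + 0.5·1)/10 × 100 = 25.0

25.0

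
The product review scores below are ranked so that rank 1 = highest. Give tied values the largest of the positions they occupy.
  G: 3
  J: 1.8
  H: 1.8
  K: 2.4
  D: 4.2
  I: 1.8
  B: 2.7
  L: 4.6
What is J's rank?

8

Sorted (descending): 4.6, 4.2, 3, 2.7, 2.4, 1.8, 1.8, 1.8
The 3 values of 1.8 occupy positions 6–8 → each gets rank 8.
J has value 1.8 → rank 8.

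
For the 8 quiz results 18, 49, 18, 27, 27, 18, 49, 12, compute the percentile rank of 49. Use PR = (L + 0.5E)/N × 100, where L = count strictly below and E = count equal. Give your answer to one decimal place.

87.5

N = 8.
Strictly below 49: 6. Equal to 49: 2.
PR = (6 + 0.5·2)/8 × 100 = 87.5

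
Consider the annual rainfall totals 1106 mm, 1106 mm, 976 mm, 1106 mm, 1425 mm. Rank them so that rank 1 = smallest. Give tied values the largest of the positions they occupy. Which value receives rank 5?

Sorted (ascending): 976, 1106, 1106, 1106, 1425
The 3 values of 1106 occupy positions 2–4 → each gets rank 4.
Rank 5 → value 1425.

1425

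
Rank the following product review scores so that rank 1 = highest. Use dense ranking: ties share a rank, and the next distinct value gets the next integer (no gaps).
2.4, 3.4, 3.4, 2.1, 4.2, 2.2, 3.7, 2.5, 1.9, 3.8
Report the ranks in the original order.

Sorted (descending): 4.2, 3.8, 3.7, 3.4, 3.4, 2.5, 2.4, 2.2, 2.1, 1.9
The 2 values of 3.4 share dense rank 4.
Remaining distinct values take the next consecutive integers.

6, 4, 4, 8, 1, 7, 3, 5, 9, 2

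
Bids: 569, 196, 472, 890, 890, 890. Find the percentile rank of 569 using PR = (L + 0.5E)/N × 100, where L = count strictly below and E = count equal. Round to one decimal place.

41.7

N = 6.
Strictly below 569: 2. Equal to 569: 1.
PR = (2 + 0.5·1)/6 × 100 = 41.7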